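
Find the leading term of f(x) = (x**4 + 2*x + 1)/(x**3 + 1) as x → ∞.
x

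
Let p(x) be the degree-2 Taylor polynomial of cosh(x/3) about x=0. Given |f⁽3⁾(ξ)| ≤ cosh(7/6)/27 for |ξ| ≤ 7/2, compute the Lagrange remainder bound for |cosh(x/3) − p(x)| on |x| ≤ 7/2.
343*cosh(7/6)/1296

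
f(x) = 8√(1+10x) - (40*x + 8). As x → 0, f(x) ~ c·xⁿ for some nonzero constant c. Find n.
2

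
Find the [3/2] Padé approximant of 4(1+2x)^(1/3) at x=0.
(224*x**3/405 + 112*x**2/15 + 56*x/5 + 4)/(8*x**2/9 + 32*x/15 + 1)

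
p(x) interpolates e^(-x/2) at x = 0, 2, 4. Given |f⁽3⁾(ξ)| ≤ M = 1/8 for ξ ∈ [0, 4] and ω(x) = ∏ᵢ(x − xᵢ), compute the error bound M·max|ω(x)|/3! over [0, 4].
sqrt(3)/27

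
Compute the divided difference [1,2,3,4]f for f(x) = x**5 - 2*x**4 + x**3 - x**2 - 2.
46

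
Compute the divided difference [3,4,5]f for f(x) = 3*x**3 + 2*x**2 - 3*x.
38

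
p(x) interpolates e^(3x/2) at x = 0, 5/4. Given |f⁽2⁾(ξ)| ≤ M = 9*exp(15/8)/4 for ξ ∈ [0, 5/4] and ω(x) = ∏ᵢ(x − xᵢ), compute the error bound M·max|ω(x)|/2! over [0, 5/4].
225*exp(15/8)/512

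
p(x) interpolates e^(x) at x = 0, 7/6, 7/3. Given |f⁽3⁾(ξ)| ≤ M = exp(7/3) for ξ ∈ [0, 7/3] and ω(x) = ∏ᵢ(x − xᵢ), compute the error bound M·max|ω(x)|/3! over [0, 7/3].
343*sqrt(3)*exp(7/3)/5832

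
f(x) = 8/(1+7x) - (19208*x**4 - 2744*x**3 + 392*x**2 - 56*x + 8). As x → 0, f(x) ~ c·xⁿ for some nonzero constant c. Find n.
5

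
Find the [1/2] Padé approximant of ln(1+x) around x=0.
x/(-x**2/12 + x/2 + 1)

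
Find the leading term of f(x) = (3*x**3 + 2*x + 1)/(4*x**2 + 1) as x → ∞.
3*x/4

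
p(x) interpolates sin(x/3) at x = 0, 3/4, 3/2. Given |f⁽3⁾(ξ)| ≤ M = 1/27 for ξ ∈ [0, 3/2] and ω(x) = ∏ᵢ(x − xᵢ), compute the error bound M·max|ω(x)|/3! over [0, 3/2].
sqrt(3)/1728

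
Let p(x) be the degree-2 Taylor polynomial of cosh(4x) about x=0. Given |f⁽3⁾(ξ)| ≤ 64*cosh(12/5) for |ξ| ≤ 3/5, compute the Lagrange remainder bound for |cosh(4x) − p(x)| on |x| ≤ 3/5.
288*cosh(12/5)/125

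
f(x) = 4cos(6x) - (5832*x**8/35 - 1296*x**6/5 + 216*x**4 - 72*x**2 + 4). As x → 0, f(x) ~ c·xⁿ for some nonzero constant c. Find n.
10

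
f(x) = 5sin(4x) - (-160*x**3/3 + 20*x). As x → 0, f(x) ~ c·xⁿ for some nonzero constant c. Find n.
5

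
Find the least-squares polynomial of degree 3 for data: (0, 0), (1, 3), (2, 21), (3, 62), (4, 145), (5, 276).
-1/42 + (145/252)x + (55/84)x² + (37/18)x³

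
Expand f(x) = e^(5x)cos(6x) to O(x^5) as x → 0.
1 + 5*x - 11*x**2/2 - 415*x**3/6 - 3479*x**4/24 + O(x**5)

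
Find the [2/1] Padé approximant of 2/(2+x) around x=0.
1/(x/2 + 1)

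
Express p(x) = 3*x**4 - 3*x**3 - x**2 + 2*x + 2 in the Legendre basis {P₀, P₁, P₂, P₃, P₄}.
(34/15)P₀ + (1/5)P₁ + (22/21)P₂ + (-6/5)P₃ + (24/35)P₄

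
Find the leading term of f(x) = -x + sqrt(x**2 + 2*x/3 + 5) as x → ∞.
1/3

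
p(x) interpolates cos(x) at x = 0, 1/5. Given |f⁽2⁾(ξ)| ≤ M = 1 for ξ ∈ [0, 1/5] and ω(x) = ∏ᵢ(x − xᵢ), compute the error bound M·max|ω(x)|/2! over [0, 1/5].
1/200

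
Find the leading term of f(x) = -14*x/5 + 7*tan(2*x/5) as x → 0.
56*x**3/375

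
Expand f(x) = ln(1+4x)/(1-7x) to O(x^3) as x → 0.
4*x + 20*x**2 + O(x**3)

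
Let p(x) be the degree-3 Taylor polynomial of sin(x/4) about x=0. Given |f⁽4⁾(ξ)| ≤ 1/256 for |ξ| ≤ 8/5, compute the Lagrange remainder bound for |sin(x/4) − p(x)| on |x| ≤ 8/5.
2/1875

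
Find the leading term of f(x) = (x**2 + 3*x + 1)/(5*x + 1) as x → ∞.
x/5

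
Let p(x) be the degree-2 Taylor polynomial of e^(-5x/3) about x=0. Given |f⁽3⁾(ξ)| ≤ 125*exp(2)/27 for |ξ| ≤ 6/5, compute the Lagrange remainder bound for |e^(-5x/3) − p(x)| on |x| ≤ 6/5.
4*exp(2)/3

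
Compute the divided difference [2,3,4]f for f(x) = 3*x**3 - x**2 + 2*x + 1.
26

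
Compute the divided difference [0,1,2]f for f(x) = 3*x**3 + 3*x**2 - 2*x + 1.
12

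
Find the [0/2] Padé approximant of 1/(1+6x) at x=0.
1/(6*x + 1)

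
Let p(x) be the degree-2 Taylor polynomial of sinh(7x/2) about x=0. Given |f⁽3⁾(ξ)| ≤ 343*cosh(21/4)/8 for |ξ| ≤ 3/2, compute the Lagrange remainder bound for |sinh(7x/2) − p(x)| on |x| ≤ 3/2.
3087*cosh(21/4)/128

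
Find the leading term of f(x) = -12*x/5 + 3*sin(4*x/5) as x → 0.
-32*x**3/125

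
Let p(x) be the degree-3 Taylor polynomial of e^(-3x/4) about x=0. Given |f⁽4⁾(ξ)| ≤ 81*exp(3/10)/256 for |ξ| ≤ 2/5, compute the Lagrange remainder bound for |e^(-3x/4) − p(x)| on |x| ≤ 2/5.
27*exp(3/10)/80000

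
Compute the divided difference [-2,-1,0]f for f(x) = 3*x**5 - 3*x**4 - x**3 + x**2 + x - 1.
-62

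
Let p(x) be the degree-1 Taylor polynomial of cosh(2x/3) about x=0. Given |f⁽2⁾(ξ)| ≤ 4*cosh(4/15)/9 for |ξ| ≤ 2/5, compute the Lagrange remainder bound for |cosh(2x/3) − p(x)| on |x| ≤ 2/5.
8*cosh(4/15)/225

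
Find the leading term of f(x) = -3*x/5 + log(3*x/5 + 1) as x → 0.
-9*x**2/50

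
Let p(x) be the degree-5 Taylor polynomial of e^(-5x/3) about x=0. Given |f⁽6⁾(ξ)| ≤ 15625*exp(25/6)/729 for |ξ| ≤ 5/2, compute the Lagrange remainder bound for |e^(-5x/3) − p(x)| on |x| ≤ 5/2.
48828125*exp(25/6)/6718464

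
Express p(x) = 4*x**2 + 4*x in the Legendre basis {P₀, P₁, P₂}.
(4/3)P₀ + (4)P₁ + (8/3)P₂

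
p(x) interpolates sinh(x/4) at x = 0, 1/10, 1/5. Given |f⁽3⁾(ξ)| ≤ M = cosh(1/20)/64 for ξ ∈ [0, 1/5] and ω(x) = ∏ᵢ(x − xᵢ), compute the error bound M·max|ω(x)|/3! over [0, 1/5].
sqrt(3)*cosh(1/20)/1728000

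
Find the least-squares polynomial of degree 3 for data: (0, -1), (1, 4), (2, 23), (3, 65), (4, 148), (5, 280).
-131/126 + (2405/756)x + (1/126)x² + (229/108)x³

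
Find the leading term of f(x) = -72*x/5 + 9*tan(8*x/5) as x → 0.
1536*x**3/125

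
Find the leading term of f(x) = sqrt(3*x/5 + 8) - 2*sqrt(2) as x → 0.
3*sqrt(2)*x/40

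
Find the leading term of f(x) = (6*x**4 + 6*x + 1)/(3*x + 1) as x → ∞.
2*x**3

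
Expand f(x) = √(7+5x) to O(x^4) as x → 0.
sqrt(7) + 5*sqrt(7)*x/14 - 25*sqrt(7)*x**2/392 + 125*sqrt(7)*x**3/5488 + O(x**4)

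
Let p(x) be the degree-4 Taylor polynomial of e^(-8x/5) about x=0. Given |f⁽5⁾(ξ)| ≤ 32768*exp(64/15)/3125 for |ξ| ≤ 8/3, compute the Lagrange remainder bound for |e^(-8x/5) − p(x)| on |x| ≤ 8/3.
134217728*exp(64/15)/11390625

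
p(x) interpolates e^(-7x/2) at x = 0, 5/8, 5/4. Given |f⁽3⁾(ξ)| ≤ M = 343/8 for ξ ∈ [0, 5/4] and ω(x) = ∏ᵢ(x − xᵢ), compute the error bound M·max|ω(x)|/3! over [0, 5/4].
42875*sqrt(3)/110592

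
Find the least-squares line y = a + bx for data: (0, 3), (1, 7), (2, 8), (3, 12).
a = 33/10, b = 14/5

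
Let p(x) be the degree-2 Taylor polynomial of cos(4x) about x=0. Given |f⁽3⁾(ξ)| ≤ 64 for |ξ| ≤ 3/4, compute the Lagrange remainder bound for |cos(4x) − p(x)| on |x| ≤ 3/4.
9/2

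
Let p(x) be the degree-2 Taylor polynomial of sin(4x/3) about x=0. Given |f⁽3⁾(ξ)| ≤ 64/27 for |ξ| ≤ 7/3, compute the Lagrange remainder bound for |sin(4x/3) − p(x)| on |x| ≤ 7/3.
10976/2187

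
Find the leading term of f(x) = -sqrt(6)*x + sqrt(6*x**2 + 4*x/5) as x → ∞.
sqrt(6)/15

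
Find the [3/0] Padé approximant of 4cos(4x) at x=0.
4 - 32*x**2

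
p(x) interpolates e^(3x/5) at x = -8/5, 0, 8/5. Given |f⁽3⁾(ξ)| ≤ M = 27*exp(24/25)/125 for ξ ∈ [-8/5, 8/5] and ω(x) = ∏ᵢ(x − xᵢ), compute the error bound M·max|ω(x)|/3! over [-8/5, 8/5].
512*sqrt(3)*exp(24/25)/15625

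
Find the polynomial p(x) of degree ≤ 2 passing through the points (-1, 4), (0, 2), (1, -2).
-x**2 - 3*x + 2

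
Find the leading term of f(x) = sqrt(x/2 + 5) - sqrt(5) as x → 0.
sqrt(5)*x/20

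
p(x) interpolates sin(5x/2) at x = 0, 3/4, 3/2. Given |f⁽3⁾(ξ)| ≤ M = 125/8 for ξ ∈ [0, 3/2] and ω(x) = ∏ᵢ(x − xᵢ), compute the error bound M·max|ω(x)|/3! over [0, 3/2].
125*sqrt(3)/512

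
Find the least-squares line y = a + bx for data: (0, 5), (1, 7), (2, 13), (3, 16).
a = 22/5, b = 39/10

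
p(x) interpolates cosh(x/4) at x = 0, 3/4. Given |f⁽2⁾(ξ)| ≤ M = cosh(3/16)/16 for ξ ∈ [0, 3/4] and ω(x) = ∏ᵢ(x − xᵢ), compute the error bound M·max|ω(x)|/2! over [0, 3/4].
9*cosh(3/16)/2048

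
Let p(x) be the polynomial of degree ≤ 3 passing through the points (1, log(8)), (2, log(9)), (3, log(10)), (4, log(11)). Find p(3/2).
-5*log(10)/16 + log(11)/16 + 15*log(2)/16 + 15*log(3)/8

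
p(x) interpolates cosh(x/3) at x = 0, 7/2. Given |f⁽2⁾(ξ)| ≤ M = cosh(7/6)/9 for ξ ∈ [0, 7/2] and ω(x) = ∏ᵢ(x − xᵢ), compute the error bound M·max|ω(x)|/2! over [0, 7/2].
49*cosh(7/6)/288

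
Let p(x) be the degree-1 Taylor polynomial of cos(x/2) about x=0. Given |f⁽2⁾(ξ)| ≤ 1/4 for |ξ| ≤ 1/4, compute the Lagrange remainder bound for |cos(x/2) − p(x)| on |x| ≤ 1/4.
1/128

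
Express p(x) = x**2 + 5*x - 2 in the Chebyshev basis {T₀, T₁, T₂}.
(-3/2)T₀ + (5)T₁ + (1/2)T₂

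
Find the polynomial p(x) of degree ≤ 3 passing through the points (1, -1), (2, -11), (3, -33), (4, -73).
-x**3 - 3*x + 3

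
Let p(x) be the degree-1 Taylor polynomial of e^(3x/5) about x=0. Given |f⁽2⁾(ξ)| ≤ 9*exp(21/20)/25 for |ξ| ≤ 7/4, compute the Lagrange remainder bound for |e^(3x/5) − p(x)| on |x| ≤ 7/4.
441*exp(21/20)/800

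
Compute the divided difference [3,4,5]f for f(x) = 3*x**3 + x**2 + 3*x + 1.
37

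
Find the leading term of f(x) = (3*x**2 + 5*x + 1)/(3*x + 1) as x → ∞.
x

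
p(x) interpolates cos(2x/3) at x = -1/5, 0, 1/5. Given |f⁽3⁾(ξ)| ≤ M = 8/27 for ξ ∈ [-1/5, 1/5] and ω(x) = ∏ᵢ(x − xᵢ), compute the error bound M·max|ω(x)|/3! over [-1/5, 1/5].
8*sqrt(3)/91125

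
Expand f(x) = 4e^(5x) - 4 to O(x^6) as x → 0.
20*x + 50*x**2 + 250*x**3/3 + 625*x**4/6 + 625*x**5/6 + O(x**6)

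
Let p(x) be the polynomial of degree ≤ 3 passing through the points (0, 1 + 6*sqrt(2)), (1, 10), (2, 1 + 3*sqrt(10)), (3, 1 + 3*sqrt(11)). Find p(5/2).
-29/16 + 3*sqrt(2)/8 + 15*sqrt(11)/16 + 45*sqrt(10)/16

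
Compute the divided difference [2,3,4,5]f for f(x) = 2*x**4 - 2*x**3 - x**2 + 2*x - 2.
26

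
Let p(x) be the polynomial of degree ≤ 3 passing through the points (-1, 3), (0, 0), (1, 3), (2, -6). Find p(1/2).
15/8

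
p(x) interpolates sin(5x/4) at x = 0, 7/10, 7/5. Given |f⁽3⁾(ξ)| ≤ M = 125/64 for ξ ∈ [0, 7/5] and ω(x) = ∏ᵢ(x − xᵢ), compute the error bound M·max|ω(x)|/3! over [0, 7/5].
343*sqrt(3)/13824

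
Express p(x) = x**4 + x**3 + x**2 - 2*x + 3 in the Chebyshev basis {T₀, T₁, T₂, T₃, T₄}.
(31/8)T₀ + (-5/4)T₁ + T₂ + (1/4)T₃ + (1/8)T₄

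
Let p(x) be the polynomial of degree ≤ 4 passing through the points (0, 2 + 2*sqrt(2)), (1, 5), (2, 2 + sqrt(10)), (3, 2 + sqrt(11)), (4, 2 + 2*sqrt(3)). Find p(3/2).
-5*sqrt(11)/32 - 5*sqrt(2)/64 + 3*sqrt(3)/64 + 45*sqrt(10)/64 + 109/32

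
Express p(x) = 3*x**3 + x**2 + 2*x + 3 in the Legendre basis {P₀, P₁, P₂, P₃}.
(10/3)P₀ + (19/5)P₁ + (2/3)P₂ + (6/5)P₃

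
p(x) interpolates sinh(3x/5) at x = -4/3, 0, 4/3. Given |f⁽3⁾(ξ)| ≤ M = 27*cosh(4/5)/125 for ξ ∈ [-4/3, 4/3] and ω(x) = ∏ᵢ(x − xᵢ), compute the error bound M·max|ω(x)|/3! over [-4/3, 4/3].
64*sqrt(3)*cosh(4/5)/3375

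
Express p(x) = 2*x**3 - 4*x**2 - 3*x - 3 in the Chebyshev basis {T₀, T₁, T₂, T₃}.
(-5)T₀ + (-3/2)T₁ + (-2)T₂ + (1/2)T₃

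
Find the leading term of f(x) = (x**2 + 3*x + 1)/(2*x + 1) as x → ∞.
x/2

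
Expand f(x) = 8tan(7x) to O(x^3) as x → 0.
56*x + O(x**3)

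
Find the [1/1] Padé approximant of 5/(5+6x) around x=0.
1/(6*x/5 + 1)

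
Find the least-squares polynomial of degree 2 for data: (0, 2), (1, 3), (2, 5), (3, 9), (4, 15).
74/35 + (-8/35)x + (6/7)x²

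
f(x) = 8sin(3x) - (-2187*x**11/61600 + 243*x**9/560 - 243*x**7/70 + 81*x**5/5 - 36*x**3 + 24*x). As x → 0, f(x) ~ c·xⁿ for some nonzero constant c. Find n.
13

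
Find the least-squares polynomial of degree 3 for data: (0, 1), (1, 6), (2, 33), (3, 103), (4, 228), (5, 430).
131/126 + (-893/756)x + (377/126)x² + (311/108)x³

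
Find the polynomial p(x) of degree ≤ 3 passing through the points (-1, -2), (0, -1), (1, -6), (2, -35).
-3*x**3 - 3*x**2 + x - 1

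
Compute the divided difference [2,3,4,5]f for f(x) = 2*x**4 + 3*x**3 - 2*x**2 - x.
31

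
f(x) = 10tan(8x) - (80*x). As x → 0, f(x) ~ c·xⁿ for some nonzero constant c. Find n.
3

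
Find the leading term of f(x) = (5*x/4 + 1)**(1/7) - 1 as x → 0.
5*x/28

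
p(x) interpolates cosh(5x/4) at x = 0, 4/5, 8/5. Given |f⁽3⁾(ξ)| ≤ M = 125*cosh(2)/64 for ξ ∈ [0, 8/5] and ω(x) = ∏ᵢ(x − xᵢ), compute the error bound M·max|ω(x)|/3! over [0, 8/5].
sqrt(3)*cosh(2)/27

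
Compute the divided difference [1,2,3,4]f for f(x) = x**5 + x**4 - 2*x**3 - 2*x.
73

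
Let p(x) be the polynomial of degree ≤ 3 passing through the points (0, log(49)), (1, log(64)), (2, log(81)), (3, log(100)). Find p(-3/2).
log(538611877086141384090327861*5**(5/8)*6**(3/4)*7**(1/8)/236118324143482260684800000)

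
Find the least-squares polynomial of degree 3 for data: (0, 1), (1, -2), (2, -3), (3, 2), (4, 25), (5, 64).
71/63 + (-457/189)x + (-239/126)x² + (53/54)x³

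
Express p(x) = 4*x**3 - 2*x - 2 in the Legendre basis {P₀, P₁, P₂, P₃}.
(-2)P₀ + (2/5)P₁ + (8/5)P₃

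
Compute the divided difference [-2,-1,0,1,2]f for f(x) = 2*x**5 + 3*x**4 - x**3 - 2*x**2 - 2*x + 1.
3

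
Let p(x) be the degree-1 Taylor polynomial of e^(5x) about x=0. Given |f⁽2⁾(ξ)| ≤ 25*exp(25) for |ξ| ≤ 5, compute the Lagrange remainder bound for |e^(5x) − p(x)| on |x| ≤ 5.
625*exp(25)/2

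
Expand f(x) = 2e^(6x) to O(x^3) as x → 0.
2 + 12*x + 36*x**2 + O(x**3)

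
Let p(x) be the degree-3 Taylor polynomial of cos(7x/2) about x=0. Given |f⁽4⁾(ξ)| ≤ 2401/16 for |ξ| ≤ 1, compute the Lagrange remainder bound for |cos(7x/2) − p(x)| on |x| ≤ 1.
2401/384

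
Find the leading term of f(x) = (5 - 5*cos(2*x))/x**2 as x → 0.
10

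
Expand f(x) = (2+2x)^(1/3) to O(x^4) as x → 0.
2**(1/3) + 2**(1/3)*x/3 - 2**(1/3)*x**2/9 + 5*2**(1/3)*x**3/81 + O(x**4)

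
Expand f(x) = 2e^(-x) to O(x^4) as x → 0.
2 - 2*x + x**2 - x**3/3 + O(x**4)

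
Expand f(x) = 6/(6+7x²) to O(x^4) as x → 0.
1 - 7*x**2/6 + O(x**4)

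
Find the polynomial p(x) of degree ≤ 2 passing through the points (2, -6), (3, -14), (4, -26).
-2*x**2 + 2*x - 2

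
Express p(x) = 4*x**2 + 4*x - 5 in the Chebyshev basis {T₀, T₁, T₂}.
(-3)T₀ + (4)T₁ + (2)T₂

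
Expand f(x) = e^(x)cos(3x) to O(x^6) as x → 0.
1 + x - 4*x**2 - 13*x**3/3 + 7*x**4/6 + 79*x**5/30 + O(x**6)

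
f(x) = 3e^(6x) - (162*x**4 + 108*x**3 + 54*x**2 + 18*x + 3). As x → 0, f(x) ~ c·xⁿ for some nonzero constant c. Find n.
5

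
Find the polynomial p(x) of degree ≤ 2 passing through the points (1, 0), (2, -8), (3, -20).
-2*x**2 - 2*x + 4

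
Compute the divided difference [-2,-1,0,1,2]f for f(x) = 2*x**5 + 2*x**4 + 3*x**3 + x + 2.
2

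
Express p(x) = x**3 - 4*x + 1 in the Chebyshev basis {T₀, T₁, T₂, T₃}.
T₀ + (-13/4)T₁ + (1/4)T₃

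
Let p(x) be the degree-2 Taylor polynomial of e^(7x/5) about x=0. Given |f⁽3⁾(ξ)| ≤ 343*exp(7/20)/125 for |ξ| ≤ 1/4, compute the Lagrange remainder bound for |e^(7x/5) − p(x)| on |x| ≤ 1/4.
343*exp(7/20)/48000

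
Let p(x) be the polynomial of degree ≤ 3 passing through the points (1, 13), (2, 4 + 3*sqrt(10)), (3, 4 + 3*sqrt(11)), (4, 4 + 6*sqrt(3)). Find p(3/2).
-15*sqrt(11)/16 + 3*sqrt(3)/8 + 109/16 + 45*sqrt(10)/16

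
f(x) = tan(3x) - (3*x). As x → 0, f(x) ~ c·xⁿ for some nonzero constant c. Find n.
3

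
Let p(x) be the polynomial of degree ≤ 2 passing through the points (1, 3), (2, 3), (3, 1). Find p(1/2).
9/4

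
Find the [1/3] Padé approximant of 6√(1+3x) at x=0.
(63*x/4 + 6)/(27*x**3/64 - 9*x**2/16 + 9*x/8 + 1)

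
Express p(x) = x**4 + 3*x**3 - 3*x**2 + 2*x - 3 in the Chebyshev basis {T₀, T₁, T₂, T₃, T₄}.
(-33/8)T₀ + (17/4)T₁ - T₂ + (3/4)T₃ + (1/8)T₄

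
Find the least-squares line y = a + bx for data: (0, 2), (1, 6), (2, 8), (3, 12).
a = 11/5, b = 16/5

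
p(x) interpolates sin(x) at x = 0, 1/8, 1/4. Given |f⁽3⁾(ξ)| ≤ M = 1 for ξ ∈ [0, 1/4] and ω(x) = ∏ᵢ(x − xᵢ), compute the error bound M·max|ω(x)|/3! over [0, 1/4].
sqrt(3)/13824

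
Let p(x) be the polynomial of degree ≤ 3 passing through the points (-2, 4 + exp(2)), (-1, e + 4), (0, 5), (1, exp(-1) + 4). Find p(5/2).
5*(-7*exp(3) - 25*e + 21 + 27*exp(2))*exp(-1)/16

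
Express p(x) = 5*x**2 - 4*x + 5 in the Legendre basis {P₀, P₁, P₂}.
(20/3)P₀ + (-4)P₁ + (10/3)P₂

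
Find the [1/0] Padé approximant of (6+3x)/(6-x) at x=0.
2*x/3 + 1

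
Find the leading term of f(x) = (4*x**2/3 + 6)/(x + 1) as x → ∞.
4*x/3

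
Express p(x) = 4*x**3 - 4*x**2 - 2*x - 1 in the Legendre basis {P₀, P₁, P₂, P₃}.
(-7/3)P₀ + (2/5)P₁ + (-8/3)P₂ + (8/5)P₃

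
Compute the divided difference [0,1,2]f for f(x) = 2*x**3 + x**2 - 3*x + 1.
7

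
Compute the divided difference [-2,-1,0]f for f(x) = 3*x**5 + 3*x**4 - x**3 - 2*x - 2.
-21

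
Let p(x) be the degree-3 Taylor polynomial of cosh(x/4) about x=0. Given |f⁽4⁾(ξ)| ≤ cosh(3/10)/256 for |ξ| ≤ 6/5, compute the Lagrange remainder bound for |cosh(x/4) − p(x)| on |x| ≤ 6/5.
27*cosh(3/10)/80000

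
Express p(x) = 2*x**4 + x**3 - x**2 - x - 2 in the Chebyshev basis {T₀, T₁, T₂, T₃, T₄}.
(-7/4)T₀ + (-1/4)T₁ + (1/2)T₂ + (1/4)T₃ + (1/4)T₄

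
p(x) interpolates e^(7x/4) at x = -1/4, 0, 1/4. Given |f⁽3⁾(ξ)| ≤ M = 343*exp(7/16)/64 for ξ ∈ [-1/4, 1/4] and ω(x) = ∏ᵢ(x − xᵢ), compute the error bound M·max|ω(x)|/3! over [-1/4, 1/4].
343*sqrt(3)*exp(7/16)/110592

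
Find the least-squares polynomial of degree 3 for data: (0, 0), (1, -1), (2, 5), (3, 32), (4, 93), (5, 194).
11/42 + (-695/252)x + (-95/84)x² + (17/9)x³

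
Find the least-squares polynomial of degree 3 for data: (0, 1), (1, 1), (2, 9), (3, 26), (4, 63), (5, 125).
50/63 + (169/378)x + (-37/63)x² + (59/54)x³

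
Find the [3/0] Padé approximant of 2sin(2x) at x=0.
-8*x**3/3 + 4*x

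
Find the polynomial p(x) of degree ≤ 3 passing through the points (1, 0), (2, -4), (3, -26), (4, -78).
-2*x**3 + 3*x**2 + x - 2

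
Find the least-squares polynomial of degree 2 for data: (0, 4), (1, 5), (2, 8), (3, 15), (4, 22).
136/35 + (1/35)x + (8/7)x²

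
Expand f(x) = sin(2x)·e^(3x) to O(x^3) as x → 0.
2*x + 6*x**2 + O(x**3)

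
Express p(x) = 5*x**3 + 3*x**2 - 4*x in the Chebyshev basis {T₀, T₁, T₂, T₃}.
(3/2)T₀ + (-1/4)T₁ + (3/2)T₂ + (5/4)T₃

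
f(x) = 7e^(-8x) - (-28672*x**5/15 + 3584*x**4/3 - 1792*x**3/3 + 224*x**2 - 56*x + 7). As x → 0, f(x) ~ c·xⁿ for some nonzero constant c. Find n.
6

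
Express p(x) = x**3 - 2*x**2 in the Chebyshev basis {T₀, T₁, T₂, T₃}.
-T₀ + (3/4)T₁ - T₂ + (1/4)T₃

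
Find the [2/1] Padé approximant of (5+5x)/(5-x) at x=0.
(x + 1)/(1 - x/5)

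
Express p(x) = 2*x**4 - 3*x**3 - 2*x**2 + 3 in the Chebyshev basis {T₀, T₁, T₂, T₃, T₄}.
(11/4)T₀ + (-9/4)T₁ + (-3/4)T₃ + (1/4)T₄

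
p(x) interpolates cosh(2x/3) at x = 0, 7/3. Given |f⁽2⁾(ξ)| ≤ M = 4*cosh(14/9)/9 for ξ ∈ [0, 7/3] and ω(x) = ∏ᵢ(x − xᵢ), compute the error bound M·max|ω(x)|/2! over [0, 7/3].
49*cosh(14/9)/162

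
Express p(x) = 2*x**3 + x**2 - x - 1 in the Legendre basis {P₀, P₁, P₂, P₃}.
(-2/3)P₀ + (1/5)P₁ + (2/3)P₂ + (4/5)P₃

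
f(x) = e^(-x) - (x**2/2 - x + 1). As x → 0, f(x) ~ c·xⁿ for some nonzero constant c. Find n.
3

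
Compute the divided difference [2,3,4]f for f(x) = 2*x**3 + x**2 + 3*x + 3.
19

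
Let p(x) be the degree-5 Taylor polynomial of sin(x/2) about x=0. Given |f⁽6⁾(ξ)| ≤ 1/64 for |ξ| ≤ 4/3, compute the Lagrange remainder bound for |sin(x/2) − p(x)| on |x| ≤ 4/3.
4/32805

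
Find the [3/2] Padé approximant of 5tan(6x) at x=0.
(-72*x**3 + 30*x)/(1 - 72*x**2/5)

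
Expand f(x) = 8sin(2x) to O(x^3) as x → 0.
16*x + O(x**3)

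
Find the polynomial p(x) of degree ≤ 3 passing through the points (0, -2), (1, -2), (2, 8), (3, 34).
x**3 + 2*x**2 - 3*x - 2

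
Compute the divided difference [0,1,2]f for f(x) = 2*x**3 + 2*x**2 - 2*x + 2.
8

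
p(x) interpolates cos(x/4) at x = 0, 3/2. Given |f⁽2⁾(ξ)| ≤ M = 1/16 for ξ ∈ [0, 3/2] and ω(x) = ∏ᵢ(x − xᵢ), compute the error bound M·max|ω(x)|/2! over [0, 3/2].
9/512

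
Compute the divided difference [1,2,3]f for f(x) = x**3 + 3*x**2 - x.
9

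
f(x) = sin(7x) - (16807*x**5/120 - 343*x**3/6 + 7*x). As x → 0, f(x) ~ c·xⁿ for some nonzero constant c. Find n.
7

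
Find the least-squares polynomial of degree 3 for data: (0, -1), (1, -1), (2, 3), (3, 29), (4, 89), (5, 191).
-40/63 + (-53/54)x + (-163/63)x² + (113/54)x³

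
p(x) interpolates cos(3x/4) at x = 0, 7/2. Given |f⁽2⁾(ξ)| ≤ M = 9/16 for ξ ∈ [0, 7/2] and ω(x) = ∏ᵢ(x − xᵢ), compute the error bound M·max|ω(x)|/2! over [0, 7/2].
441/512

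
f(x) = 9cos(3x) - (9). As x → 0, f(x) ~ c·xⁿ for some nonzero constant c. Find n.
2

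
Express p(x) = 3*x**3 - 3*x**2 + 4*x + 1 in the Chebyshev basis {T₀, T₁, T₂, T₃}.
(-1/2)T₀ + (25/4)T₁ + (-3/2)T₂ + (3/4)T₃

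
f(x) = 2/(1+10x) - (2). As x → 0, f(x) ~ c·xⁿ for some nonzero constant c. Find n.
1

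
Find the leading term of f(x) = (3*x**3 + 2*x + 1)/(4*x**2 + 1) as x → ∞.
3*x/4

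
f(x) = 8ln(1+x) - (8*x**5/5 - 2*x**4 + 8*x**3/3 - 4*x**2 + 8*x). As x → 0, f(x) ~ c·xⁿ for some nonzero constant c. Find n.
6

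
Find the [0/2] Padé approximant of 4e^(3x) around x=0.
4/(9*x**2/2 - 3*x + 1)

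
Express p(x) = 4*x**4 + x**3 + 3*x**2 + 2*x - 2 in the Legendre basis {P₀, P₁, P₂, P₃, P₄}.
(-1/5)P₀ + (13/5)P₁ + (30/7)P₂ + (2/5)P₃ + (32/35)P₄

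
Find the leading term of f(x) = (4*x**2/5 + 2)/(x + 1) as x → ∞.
4*x/5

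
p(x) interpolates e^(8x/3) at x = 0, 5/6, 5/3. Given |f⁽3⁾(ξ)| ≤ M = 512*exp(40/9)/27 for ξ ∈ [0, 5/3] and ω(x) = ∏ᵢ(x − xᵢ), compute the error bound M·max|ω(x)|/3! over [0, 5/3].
8000*sqrt(3)*exp(40/9)/19683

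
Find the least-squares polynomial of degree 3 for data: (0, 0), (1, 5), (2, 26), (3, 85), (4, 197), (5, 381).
19/126 + (1049/756)x + (-11/126)x² + (325/108)x³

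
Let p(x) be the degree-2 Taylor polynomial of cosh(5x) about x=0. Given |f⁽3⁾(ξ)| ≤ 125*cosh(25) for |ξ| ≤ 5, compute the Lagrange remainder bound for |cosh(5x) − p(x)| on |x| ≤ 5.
15625*cosh(25)/6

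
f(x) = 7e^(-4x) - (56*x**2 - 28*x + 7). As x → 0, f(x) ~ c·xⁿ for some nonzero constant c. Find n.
3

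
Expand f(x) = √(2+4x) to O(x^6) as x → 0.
sqrt(2) + sqrt(2)*x - sqrt(2)*x**2/2 + sqrt(2)*x**3/2 - 5*sqrt(2)*x**4/8 + 7*sqrt(2)*x**5/8 + O(x**6)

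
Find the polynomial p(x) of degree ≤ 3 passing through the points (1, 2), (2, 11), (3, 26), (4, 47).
3*x**2 - 1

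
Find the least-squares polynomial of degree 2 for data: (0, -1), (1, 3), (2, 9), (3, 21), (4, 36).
-4/5 + (6/5)x + (2)x²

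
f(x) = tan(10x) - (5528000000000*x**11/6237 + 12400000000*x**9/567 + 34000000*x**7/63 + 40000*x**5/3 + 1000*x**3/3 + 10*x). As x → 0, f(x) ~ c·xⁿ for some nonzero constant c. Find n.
13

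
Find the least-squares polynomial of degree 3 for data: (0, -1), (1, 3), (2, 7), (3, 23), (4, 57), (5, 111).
-40/63 + (163/54)x + (-100/63)x² + (59/54)x³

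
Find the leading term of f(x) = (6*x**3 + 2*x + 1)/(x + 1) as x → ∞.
6*x**2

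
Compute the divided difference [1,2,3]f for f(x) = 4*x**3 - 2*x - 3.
24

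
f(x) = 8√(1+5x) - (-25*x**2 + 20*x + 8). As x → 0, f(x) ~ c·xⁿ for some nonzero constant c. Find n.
3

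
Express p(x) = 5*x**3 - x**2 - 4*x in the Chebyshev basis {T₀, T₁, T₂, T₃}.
(-1/2)T₀ + (-1/4)T₁ + (-1/2)T₂ + (5/4)T₃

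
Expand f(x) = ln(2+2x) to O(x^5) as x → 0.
log(2) + x - x**2/2 + x**3/3 - x**4/4 + O(x**5)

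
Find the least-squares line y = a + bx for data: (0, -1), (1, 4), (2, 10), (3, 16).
a = -13/10, b = 57/10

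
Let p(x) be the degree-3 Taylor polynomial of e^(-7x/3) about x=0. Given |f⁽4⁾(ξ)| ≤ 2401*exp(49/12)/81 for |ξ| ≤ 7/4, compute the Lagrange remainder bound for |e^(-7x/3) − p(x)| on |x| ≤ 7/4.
5764801*exp(49/12)/497664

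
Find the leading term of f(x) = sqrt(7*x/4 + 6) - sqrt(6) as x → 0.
7*sqrt(6)*x/48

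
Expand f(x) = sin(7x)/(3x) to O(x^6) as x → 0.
7/3 - 343*x**2/18 + 16807*x**4/360 + O(x**6)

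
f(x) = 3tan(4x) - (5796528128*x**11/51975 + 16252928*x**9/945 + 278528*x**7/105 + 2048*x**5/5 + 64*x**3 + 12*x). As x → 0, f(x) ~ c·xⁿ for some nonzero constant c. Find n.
13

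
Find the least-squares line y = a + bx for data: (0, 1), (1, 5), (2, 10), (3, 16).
a = 1/2, b = 5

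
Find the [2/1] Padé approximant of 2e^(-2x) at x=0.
(4*x**2/3 - 8*x/3 + 2)/(2*x/3 + 1)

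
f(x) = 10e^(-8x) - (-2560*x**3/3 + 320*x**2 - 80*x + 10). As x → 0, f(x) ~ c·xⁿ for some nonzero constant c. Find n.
4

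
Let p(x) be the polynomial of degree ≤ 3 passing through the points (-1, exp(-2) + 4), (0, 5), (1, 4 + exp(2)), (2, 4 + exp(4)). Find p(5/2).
5*(-7*exp(4) - 1 + 17*exp(2) + 7*exp(6))*exp(-2)/16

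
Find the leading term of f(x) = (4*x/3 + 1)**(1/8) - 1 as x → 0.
x/6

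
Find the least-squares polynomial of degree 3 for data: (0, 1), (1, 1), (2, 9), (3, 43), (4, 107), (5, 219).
10/9 + (-103/54)x + (-13/18)x² + (53/27)x³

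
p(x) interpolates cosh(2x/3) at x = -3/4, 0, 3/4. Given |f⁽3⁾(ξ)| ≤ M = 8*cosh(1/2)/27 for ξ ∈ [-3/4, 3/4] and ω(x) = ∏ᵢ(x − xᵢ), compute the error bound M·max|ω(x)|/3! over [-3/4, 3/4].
sqrt(3)*cosh(1/2)/216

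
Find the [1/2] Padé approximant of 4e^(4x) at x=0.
(16*x/3 + 4)/(8*x**2/3 - 8*x/3 + 1)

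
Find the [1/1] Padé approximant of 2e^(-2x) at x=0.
(2 - 2*x)/(x + 1)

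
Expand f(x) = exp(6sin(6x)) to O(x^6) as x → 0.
1 + 36*x + 648*x**2 + 7560*x**3 + 62208*x**4 + 1821528*x**5/5 + O(x**6)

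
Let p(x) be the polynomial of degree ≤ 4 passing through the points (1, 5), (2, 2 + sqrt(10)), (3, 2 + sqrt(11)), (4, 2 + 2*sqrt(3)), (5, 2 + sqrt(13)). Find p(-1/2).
-693*sqrt(10)/32 - 385*sqrt(3)/16 + 315*sqrt(13)/128 + 3721/128 + 1485*sqrt(11)/64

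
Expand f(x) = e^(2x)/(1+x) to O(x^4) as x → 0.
1 + x + x**2 + x**3/3 + O(x**4)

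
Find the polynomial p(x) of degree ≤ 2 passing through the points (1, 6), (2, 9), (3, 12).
3*x + 3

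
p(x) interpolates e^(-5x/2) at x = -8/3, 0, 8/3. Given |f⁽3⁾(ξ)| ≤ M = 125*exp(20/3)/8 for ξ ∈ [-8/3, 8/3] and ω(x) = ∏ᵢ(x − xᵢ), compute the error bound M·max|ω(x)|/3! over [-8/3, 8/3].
8000*sqrt(3)*exp(20/3)/729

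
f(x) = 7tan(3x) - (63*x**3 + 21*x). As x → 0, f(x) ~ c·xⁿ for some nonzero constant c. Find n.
5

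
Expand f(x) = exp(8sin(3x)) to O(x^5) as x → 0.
1 + 24*x + 288*x**2 + 2268*x**3 + 12960*x**4 + O(x**5)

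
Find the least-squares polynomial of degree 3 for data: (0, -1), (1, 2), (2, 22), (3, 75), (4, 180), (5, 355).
-137/126 + (1007/756)x + (-235/252)x² + (161/54)x³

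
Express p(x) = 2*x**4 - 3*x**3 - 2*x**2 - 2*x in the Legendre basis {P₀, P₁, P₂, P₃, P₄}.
(-4/15)P₀ + (-19/5)P₁ + (-4/21)P₂ + (-6/5)P₃ + (16/35)P₄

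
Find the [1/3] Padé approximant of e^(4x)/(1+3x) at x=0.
(8*x/5 + 1)/(104*x**3/15 - 28*x**2/5 + 3*x/5 + 1)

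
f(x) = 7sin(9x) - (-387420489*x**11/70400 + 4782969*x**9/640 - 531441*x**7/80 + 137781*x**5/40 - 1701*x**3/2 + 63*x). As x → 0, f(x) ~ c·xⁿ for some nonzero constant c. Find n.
13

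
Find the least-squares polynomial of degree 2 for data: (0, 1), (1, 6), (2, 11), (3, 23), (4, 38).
51/35 + (97/70)x + (27/14)x²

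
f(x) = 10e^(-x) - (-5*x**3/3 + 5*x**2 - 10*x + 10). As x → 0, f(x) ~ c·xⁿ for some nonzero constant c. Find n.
4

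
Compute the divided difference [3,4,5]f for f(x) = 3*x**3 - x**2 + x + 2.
35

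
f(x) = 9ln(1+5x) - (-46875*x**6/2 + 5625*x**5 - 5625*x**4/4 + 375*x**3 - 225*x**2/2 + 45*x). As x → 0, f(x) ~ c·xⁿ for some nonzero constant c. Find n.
7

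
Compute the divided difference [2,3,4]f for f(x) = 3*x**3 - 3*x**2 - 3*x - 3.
24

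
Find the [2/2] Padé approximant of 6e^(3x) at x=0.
(9*x**2/2 + 9*x + 6)/(3*x**2/4 - 3*x/2 + 1)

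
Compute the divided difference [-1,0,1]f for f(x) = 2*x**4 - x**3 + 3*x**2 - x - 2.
5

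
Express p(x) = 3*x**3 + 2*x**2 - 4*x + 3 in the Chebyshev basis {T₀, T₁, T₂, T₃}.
(4)T₀ + (-7/4)T₁ + T₂ + (3/4)T₃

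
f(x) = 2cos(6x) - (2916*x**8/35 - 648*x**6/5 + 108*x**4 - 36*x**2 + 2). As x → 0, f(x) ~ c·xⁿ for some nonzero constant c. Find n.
10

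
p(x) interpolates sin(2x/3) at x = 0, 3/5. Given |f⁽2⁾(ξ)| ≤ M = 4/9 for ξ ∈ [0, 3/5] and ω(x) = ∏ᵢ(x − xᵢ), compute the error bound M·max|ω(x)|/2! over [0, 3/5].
1/50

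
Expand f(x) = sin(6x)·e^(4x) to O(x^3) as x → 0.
6*x + 24*x**2 + O(x**3)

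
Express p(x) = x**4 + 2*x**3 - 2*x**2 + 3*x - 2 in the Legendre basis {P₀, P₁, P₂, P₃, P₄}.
(-37/15)P₀ + (21/5)P₁ + (-16/21)P₂ + (4/5)P₃ + (8/35)P₄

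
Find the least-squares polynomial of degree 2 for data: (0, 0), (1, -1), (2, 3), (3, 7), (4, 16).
-1/7 + (-12/7)x + (10/7)x²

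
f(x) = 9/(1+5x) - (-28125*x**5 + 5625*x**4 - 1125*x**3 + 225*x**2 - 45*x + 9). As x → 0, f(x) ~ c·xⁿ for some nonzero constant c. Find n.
6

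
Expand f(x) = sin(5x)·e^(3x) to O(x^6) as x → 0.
5*x + 15*x**2 + 5*x**3/3 - 40*x**4 - 305*x**5/6 + O(x**6)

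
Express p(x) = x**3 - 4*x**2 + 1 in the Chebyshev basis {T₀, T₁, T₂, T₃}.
-T₀ + (3/4)T₁ + (-2)T₂ + (1/4)T₃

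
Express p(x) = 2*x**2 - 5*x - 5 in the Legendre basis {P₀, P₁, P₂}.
(-13/3)P₀ + (-5)P₁ + (4/3)P₂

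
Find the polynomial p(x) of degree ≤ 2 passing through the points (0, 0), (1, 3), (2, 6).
3*x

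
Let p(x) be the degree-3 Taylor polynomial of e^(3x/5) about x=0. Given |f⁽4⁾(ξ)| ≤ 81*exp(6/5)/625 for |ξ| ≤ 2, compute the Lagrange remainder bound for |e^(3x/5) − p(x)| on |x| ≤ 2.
54*exp(6/5)/625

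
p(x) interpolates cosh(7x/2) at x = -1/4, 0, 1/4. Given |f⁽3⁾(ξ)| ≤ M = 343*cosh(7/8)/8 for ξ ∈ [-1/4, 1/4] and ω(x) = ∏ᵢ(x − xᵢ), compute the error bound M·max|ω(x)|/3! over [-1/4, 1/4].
343*sqrt(3)*cosh(7/8)/13824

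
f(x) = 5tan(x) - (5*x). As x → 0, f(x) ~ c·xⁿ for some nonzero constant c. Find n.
3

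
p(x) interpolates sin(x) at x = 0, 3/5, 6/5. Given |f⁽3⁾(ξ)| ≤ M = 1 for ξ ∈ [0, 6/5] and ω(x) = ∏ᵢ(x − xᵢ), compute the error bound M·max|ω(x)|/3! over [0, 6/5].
sqrt(3)/125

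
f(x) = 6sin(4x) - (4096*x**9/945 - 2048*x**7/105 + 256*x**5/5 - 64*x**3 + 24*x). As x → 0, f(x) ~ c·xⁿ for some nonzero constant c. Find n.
11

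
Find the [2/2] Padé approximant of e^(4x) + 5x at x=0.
(37*x**2/9 + 26*x/3 + 1)/(-8*x**2/9 - x/3 + 1)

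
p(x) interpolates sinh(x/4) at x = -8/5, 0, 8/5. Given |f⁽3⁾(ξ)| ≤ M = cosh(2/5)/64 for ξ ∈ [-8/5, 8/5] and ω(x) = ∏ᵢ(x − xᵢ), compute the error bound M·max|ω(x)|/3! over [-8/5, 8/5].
8*sqrt(3)*cosh(2/5)/3375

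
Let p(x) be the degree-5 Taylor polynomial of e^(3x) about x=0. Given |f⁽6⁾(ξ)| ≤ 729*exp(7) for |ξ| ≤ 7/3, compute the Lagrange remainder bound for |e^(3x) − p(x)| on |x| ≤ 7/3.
117649*exp(7)/720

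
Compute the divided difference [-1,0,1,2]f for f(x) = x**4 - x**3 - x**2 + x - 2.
1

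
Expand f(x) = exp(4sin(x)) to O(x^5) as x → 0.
1 + 4*x + 8*x**2 + 10*x**3 + 8*x**4 + O(x**5)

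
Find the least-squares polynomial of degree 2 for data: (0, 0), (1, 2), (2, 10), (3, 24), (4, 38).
-18/35 + (43/35)x + (15/7)x²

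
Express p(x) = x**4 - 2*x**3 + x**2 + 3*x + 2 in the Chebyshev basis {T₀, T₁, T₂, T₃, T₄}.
(23/8)T₀ + (3/2)T₁ + T₂ + (-1/2)T₃ + (1/8)T₄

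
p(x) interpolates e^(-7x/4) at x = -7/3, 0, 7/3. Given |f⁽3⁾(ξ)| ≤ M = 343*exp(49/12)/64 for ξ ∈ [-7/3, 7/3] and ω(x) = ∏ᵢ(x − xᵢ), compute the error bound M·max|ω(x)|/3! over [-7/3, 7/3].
117649*sqrt(3)*exp(49/12)/46656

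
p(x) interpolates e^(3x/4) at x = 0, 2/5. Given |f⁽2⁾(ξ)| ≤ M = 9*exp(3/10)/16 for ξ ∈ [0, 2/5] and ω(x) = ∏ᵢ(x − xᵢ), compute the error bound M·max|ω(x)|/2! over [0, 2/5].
9*exp(3/10)/800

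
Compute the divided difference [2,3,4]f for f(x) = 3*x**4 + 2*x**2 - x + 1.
167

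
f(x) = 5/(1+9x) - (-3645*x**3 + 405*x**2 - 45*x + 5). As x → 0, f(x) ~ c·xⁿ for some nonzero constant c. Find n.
4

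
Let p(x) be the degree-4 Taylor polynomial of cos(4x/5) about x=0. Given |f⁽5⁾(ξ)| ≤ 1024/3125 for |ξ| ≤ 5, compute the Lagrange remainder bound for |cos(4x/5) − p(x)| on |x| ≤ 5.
128/15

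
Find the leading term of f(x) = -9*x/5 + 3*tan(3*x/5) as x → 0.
27*x**3/125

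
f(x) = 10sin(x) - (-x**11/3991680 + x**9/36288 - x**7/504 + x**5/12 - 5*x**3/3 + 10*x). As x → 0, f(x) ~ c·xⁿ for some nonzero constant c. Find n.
13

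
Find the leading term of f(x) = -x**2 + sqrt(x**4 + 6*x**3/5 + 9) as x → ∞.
3*x/5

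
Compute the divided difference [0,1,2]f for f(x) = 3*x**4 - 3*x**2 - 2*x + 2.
18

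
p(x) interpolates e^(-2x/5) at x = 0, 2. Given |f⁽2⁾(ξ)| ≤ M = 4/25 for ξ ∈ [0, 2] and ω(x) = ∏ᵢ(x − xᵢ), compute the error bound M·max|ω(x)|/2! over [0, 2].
2/25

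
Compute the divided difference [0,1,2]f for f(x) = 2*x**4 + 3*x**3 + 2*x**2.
25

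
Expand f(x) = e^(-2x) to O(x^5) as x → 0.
1 - 2*x + 2*x**2 - 4*x**3/3 + 2*x**4/3 + O(x**5)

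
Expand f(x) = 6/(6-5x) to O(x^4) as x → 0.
1 + 5*x/6 + 25*x**2/36 + 125*x**3/216 + O(x**4)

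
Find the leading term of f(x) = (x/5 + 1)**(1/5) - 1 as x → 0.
x/25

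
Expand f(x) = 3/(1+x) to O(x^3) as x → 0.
3 - 3*x + 3*x**2 + O(x**3)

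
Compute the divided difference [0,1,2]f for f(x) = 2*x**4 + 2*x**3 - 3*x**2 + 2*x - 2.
17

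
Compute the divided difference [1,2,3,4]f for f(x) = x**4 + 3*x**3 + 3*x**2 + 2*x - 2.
13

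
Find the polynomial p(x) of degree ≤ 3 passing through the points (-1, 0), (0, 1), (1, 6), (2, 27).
2*x**3 + 2*x**2 + x + 1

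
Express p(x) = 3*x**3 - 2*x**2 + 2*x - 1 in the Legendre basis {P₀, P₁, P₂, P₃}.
(-5/3)P₀ + (19/5)P₁ + (-4/3)P₂ + (6/5)P₃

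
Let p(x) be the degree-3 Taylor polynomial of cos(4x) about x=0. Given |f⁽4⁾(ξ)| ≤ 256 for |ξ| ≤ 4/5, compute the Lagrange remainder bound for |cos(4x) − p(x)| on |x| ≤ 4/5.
8192/1875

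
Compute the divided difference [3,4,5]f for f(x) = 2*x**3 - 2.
24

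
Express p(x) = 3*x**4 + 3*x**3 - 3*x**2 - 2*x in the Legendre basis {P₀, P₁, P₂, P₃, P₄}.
(-2/5)P₀ + (-1/5)P₁ + (-2/7)P₂ + (6/5)P₃ + (24/35)P₄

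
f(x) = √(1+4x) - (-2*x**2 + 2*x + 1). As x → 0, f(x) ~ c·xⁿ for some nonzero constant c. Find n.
3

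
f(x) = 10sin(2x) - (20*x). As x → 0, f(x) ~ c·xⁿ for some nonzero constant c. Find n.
3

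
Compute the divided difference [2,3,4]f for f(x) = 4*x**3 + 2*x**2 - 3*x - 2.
38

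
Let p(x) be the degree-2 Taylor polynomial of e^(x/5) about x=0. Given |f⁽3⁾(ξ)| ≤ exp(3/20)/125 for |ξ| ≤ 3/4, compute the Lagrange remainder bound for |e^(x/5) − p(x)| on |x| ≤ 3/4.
9*exp(3/20)/16000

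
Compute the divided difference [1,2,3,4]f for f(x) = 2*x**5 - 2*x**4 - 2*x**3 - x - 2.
108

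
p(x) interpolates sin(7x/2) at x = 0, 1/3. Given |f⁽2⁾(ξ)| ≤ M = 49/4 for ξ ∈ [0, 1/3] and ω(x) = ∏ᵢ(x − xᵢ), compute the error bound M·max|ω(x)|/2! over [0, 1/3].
49/288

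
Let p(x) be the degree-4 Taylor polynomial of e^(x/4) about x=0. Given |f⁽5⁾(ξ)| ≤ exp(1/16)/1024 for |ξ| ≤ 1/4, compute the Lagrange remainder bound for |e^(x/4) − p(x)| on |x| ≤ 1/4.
exp(1/16)/125829120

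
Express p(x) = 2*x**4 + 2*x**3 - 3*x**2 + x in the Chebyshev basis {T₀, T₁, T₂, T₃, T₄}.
(-3/4)T₀ + (5/2)T₁ + (-1/2)T₂ + (1/2)T₃ + (1/4)T₄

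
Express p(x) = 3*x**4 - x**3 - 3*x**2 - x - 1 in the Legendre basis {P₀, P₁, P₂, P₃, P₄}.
(-7/5)P₀ + (-8/5)P₁ + (-2/7)P₂ + (-2/5)P₃ + (24/35)P₄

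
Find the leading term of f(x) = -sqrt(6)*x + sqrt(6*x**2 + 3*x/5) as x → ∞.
sqrt(6)/20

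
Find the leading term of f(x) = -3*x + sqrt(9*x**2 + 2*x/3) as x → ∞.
1/9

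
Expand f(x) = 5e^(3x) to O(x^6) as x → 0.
5 + 15*x + 45*x**2/2 + 45*x**3/2 + 135*x**4/8 + 81*x**5/8 + O(x**6)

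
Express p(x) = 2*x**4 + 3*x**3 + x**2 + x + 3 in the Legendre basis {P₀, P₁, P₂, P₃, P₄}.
(56/15)P₀ + (14/5)P₁ + (38/21)P₂ + (6/5)P₃ + (16/35)P₄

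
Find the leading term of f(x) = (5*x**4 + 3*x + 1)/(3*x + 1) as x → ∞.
5*x**3/3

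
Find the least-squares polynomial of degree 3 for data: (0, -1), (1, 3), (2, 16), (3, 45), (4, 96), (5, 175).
-121/126 + (925/756)x + (197/126)x² + (113/108)x³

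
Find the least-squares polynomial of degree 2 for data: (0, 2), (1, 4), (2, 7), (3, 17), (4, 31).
17/7 + (-123/70)x + (31/14)x²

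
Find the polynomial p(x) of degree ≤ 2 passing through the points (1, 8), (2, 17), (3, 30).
2*x**2 + 3*x + 3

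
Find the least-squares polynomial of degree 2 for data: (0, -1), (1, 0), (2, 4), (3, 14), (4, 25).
-38/35 + (-29/35)x + (13/7)x²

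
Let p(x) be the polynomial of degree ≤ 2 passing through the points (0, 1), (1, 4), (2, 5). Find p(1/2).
11/4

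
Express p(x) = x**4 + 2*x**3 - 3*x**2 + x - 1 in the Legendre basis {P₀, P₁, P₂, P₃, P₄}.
(-9/5)P₀ + (11/5)P₁ + (-10/7)P₂ + (4/5)P₃ + (8/35)P₄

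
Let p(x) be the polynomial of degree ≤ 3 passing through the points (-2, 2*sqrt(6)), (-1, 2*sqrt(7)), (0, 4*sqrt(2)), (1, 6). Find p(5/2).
-189*sqrt(2)/4 - 35*sqrt(6)/8 + 315/8 + 135*sqrt(7)/8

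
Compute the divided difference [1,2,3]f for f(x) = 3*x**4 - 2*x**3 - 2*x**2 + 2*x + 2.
61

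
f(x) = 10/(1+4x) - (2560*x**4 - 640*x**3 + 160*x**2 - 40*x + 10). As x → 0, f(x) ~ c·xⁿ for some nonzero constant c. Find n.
5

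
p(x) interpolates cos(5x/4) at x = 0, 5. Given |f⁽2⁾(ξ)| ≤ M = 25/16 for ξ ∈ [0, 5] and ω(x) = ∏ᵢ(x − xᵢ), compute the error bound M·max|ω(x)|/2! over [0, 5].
625/128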